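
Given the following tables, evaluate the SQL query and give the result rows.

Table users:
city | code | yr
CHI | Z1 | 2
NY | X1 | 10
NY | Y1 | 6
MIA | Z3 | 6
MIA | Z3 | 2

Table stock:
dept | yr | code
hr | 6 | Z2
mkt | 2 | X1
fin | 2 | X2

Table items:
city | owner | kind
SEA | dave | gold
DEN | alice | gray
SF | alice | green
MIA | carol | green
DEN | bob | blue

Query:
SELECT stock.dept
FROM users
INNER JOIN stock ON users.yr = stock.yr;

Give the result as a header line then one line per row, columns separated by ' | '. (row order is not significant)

After JOIN stock (6 rows):
users.city | users.code | users.yr | stock.dept | stock.yr | stock.code
CHI | Z1 | 2 | mkt | 2 | X1
CHI | Z1 | 2 | fin | 2 | X2
NY | Y1 | 6 | hr | 6 | Z2
MIA | Z3 | 6 | hr | 6 | Z2
MIA | Z3 | 2 | mkt | 2 | X1
MIA | Z3 | 2 | fin | 2 | X2
After SELECT (6 rows):
stock.dept
mkt
fin
hr
hr
mkt
fin

== RESULT ==
stock.dept
mkt
fin
hr
hr
mkt
fin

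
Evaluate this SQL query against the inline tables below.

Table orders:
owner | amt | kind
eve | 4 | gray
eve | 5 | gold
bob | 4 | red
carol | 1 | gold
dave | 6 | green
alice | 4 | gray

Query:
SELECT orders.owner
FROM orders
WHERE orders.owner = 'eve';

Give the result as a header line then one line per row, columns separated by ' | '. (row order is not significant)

After WHERE (2 rows):
orders.owner | orders.amt | orders.kind
eve | 4 | gray
eve | 5 | gold
After SELECT (2 rows):
orders.owner
eve
eve

== RESULT ==
orders.owner
eve
eve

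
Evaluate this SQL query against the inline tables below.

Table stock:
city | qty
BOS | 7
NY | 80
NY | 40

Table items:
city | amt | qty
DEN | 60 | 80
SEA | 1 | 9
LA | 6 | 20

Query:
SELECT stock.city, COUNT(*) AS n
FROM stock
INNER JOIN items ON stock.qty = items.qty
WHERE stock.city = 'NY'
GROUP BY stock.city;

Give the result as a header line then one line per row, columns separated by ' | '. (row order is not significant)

== RESULT ==
stock.city | n
NY | 1

Derivation:
After JOIN items (1 rows):
stock.city | stock.qty | items.city | items.amt | items.qty
NY | 80 | DEN | 60 | 80
After WHERE (1 rows):
stock.city | stock.qty | items.city | items.amt | items.qty
NY | 80 | DEN | 60 | 80
After GROUP BY (1 rows):
stock.city | n
NY | 1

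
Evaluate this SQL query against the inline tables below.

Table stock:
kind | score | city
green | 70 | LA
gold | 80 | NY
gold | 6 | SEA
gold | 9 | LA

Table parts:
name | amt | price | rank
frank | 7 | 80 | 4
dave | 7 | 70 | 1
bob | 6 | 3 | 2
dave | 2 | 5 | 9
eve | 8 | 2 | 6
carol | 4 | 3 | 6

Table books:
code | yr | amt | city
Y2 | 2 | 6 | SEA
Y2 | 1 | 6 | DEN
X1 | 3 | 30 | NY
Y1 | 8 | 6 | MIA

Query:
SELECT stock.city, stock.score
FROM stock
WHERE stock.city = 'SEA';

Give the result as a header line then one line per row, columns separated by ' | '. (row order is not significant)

After WHERE (1 rows):
stock.kind | stock.score | stock.city
gold | 6 | SEA
After SELECT (1 rows):
stock.city | stock.score
SEA | 6

== RESULT ==
stock.city | stock.score
SEA | 6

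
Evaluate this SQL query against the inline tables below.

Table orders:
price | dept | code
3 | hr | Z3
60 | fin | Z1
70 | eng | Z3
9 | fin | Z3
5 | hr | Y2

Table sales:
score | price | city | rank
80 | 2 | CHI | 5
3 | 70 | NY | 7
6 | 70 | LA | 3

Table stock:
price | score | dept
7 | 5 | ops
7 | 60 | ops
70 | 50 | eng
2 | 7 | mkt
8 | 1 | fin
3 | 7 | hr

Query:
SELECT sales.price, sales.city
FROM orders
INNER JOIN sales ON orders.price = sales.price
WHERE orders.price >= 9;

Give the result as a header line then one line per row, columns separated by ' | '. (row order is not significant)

After JOIN sales (2 rows):
orders.price | orders.dept | orders.code | sales.score | sales.price | sales.city | sales.rank
70 | eng | Z3 | 3 | 70 | NY | 7
70 | eng | Z3 | 6 | 70 | LA | 3
After WHERE (2 rows):
orders.price | orders.dept | orders.code | sales.score | sales.price | sales.city | sales.rank
70 | eng | Z3 | 3 | 70 | NY | 7
70 | eng | Z3 | 6 | 70 | LA | 3
After SELECT (2 rows):
sales.price | sales.city
70 | NY
70 | LA

== RESULT ==
sales.price | sales.city
70 | NY
70 | LA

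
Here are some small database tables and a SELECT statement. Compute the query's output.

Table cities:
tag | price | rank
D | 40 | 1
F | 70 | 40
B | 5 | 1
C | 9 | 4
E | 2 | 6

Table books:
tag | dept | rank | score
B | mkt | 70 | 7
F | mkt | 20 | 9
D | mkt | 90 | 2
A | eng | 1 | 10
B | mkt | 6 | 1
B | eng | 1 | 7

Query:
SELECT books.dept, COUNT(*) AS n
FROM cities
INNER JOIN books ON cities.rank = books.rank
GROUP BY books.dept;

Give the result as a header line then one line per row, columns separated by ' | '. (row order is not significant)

== RESULT ==
books.dept | n
eng | 4
mkt | 1

Derivation:
After JOIN books (5 rows):
cities.tag | cities.price | cities.rank | books.tag | books.dept | books.rank | books.score
D | 40 | 1 | A | eng | 1 | 10
D | 40 | 1 | B | eng | 1 | 7
B | 5 | 1 | A | eng | 1 | 10
B | 5 | 1 | B | eng | 1 | 7
E | 2 | 6 | B | mkt | 6 | 1
After GROUP BY (2 rows):
books.dept | n
eng | 4
mkt | 1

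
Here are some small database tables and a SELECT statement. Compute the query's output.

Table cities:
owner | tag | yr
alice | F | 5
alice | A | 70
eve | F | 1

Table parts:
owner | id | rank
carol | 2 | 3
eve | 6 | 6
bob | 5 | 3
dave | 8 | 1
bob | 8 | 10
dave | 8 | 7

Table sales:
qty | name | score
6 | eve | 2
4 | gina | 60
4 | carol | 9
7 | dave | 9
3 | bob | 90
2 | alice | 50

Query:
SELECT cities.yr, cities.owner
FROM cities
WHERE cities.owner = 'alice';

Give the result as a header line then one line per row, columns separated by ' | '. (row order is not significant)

== RESULT ==
cities.yr | cities.owner
5 | alice
70 | alice

Derivation:
After WHERE (2 rows):
cities.owner | cities.tag | cities.yr
alice | F | 5
alice | A | 70
After SELECT (2 rows):
cities.yr | cities.owner
5 | alice
70 | alice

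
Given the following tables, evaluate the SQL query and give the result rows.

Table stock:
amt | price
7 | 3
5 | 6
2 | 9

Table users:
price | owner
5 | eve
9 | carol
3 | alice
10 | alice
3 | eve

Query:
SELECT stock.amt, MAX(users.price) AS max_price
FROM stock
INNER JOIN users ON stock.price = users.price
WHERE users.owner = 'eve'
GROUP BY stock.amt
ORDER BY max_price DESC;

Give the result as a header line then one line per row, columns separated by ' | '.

== RESULT ==
stock.amt | max_price
7 | 3

Derivation:
After JOIN users (3 rows):
stock.amt | stock.price | users.price | users.owner
7 | 3 | 3 | alice
7 | 3 | 3 | eve
2 | 9 | 9 | carol
After WHERE (1 rows):
stock.amt | stock.price | users.price | users.owner
7 | 3 | 3 | eve
After GROUP BY (1 rows):
stock.amt | max_price
7 | 3
After ORDER BY (1 rows):
stock.amt | max_price
7 | 3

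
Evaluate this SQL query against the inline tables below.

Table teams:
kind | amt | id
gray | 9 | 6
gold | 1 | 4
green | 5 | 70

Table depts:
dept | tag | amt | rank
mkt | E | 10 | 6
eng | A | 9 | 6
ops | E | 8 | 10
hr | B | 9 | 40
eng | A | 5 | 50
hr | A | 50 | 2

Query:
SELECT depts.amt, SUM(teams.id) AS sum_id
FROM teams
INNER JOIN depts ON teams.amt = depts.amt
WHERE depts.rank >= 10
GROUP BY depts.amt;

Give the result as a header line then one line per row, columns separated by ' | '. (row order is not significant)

After JOIN depts (3 rows):
teams.kind | teams.amt | teams.id | depts.dept | depts.tag | depts.amt | depts.rank
gray | 9 | 6 | eng | A | 9 | 6
gray | 9 | 6 | hr | B | 9 | 40
green | 5 | 70 | eng | A | 5 | 50
After WHERE (2 rows):
teams.kind | teams.amt | teams.id | depts.dept | depts.tag | depts.amt | depts.rank
gray | 9 | 6 | hr | B | 9 | 40
green | 5 | 70 | eng | A | 5 | 50
After GROUP BY (2 rows):
depts.amt | sum_id
9 | 6
5 | 70

== RESULT ==
depts.amt | sum_id
9 | 6
5 | 70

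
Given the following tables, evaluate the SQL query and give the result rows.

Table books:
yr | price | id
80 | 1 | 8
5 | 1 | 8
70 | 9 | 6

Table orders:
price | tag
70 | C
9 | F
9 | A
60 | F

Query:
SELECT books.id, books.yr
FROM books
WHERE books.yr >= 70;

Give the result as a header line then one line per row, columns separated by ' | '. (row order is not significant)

== RESULT ==
books.id | books.yr
8 | 80
6 | 70

Derivation:
After WHERE (2 rows):
books.yr | books.price | books.id
80 | 1 | 8
70 | 9 | 6
After SELECT (2 rows):
books.id | books.yr
8 | 80
6 | 70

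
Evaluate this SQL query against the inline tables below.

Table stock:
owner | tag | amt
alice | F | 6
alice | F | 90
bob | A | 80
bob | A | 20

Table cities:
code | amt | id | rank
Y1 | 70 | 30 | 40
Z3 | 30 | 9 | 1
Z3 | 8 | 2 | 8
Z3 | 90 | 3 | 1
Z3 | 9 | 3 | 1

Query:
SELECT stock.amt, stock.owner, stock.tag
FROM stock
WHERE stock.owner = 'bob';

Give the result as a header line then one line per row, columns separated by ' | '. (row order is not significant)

After WHERE (2 rows):
stock.owner | stock.tag | stock.amt
bob | A | 80
bob | A | 20
After SELECT (2 rows):
stock.amt | stock.owner | stock.tag
80 | bob | A
20 | bob | A

== RESULT ==
stock.amt | stock.owner | stock.tag
80 | bob | A
20 | bob | A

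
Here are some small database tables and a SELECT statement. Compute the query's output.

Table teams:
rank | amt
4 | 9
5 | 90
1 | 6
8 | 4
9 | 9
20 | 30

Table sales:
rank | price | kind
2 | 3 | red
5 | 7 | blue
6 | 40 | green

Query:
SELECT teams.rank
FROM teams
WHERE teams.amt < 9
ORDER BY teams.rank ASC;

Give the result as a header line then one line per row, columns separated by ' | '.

== RESULT ==
teams.rank
1
8

Derivation:
After WHERE (2 rows):
teams.rank | teams.amt
1 | 6
8 | 4
After SELECT (2 rows):
teams.rank
1
8
After ORDER BY (2 rows):
teams.rank
1
8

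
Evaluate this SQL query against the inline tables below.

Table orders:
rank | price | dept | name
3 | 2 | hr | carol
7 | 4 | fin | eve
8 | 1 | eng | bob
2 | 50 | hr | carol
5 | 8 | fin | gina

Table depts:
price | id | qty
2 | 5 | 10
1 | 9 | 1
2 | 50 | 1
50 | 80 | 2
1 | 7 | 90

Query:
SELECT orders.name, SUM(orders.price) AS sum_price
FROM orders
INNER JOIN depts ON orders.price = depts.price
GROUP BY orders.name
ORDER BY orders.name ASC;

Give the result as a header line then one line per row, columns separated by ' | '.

== RESULT ==
orders.name | sum_price
bob | 2
carol | 54

Derivation:
After JOIN depts (5 rows):
orders.rank | orders.price | orders.dept | orders.name | depts.price | depts.id | depts.qty
3 | 2 | hr | carol | 2 | 5 | 10
3 | 2 | hr | carol | 2 | 50 | 1
8 | 1 | eng | bob | 1 | 9 | 1
8 | 1 | eng | bob | 1 | 7 | 90
2 | 50 | hr | carol | 50 | 80 | 2
After GROUP BY (2 rows):
orders.name | sum_price
carol | 54
bob | 2
After ORDER BY (2 rows):
orders.name | sum_price
bob | 2
carol | 54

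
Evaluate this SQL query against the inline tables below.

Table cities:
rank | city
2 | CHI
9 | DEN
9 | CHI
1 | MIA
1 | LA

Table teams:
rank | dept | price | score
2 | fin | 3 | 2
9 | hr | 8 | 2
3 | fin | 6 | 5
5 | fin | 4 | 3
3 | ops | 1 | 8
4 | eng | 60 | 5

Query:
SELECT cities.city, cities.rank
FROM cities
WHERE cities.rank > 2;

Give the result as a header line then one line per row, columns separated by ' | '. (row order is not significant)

After WHERE (2 rows):
cities.rank | cities.city
9 | DEN
9 | CHI
After SELECT (2 rows):
cities.city | cities.rank
DEN | 9
CHI | 9

== RESULT ==
cities.city | cities.rank
DEN | 9
CHI | 9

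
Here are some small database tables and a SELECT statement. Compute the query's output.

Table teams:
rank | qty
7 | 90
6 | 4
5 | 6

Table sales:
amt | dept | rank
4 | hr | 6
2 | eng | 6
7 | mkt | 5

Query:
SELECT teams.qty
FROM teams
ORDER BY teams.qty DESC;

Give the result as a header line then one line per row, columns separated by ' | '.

== RESULT ==
teams.qty
90
6
4

Derivation:
After SELECT (3 rows):
teams.qty
90
4
6
After ORDER BY (3 rows):
teams.qty
90
6
4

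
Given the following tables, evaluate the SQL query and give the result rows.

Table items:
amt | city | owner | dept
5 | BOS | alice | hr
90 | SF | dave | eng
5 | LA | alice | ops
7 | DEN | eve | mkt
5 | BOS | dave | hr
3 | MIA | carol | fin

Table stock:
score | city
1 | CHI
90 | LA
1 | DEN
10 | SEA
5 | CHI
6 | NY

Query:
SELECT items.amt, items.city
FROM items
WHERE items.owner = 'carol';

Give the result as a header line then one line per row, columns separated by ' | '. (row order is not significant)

After WHERE (1 rows):
items.amt | items.city | items.owner | items.dept
3 | MIA | carol | fin
After SELECT (1 rows):
items.amt | items.city
3 | MIA

== RESULT ==
items.amt | items.city
3 | MIA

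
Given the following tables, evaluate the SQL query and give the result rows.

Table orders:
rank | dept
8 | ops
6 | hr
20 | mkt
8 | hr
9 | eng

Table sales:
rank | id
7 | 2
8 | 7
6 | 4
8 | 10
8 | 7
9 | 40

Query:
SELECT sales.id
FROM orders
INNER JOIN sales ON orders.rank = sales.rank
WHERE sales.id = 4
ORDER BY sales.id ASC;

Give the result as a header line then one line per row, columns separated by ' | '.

After JOIN sales (8 rows):
orders.rank | orders.dept | sales.rank | sales.id
8 | ops | 8 | 7
8 | ops | 8 | 10
8 | ops | 8 | 7
6 | hr | 6 | 4
8 | hr | 8 | 7
8 | hr | 8 | 10
8 | hr | 8 | 7
9 | eng | 9 | 40
After WHERE (1 rows):
orders.rank | orders.dept | sales.rank | sales.id
6 | hr | 6 | 4
After SELECT (1 rows):
sales.id
4
After ORDER BY (1 rows):
sales.id
4

== RESULT ==
sales.id
4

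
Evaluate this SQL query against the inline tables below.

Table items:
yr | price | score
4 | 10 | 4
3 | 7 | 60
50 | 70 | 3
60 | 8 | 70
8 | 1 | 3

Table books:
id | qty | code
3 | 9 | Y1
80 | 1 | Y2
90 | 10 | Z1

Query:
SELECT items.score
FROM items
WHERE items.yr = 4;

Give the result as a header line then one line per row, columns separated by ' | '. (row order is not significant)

After WHERE (1 rows):
items.yr | items.price | items.score
4 | 10 | 4
After SELECT (1 rows):
items.score
4

== RESULT ==
items.score
4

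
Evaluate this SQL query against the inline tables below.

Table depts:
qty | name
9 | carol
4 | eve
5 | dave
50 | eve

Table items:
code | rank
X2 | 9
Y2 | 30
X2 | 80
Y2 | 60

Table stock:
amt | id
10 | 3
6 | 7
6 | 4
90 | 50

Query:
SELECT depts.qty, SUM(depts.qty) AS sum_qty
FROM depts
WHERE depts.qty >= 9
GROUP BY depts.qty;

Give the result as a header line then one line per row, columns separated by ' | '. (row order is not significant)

== RESULT ==
depts.qty | sum_qty
9 | 9
50 | 50

Derivation:
After WHERE (2 rows):
depts.qty | depts.name
9 | carol
50 | eve
After GROUP BY (2 rows):
depts.qty | sum_qty
9 | 9
50 | 50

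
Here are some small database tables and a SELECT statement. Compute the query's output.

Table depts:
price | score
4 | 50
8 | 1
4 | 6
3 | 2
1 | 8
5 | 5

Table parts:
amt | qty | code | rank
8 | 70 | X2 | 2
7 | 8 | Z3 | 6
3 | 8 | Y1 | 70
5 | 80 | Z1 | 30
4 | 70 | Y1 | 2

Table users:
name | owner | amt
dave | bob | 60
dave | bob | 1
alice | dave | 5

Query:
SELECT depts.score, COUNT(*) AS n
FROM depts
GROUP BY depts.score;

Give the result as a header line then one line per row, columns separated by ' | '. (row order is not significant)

== RESULT ==
depts.score | n
50 | 1
1 | 1
6 | 1
2 | 1
8 | 1
5 | 1

Derivation:
After GROUP BY (6 rows):
depts.score | n
50 | 1
1 | 1
6 | 1
2 | 1
8 | 1
5 | 1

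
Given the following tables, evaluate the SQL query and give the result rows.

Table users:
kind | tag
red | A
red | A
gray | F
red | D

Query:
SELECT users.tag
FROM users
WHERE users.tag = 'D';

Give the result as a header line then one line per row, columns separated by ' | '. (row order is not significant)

After WHERE (1 rows):
users.kind | users.tag
red | D
After SELECT (1 rows):
users.tag
D

== RESULT ==
users.tag
D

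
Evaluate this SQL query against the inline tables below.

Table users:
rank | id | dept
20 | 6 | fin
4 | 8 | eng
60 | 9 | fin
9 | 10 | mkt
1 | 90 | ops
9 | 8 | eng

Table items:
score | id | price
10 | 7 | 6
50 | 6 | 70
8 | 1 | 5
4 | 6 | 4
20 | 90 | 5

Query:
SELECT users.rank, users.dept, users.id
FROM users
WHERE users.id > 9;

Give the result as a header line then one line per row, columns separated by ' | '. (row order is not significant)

== RESULT ==
users.rank | users.dept | users.id
9 | mkt | 10
1 | ops | 90

Derivation:
After WHERE (2 rows):
users.rank | users.id | users.dept
9 | 10 | mkt
1 | 90 | ops
After SELECT (2 rows):
users.rank | users.dept | users.id
9 | mkt | 10
1 | ops | 90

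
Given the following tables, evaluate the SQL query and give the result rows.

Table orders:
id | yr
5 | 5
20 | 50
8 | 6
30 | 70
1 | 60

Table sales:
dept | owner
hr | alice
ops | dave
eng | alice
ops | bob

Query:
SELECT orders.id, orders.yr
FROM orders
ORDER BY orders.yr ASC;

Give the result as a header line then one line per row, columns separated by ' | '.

After SELECT (5 rows):
orders.id | orders.yr
5 | 5
20 | 50
8 | 6
30 | 70
1 | 60
After ORDER BY (5 rows):
orders.id | orders.yr
5 | 5
8 | 6
20 | 50
1 | 60
30 | 70

== RESULT ==
orders.id | orders.yr
5 | 5
8 | 6
20 | 50
1 | 60
30 | 70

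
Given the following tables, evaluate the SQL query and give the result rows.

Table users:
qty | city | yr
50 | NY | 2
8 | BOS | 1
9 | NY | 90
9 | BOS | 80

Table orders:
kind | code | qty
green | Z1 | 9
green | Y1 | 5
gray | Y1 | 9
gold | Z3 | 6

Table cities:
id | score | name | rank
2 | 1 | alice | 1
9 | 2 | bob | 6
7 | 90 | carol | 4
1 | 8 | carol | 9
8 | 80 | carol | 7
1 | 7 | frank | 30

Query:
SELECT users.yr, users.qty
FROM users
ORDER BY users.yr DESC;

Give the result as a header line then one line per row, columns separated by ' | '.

== RESULT ==
users.yr | users.qty
90 | 9
80 | 9
2 | 50
1 | 8

Derivation:
After SELECT (4 rows):
users.yr | users.qty
2 | 50
1 | 8
90 | 9
80 | 9
After ORDER BY (4 rows):
users.yr | users.qty
90 | 9
80 | 9
2 | 50
1 | 8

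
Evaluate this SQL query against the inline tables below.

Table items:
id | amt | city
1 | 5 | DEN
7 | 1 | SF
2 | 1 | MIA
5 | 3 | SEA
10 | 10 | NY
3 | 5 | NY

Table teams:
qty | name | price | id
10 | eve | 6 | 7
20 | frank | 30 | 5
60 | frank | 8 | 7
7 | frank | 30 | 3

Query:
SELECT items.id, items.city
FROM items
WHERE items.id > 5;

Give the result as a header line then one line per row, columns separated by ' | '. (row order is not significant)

== RESULT ==
items.id | items.city
7 | SF
10 | NY

Derivation:
After WHERE (2 rows):
items.id | items.amt | items.city
7 | 1 | SF
10 | 10 | NY
After SELECT (2 rows):
items.id | items.city
7 | SF
10 | NY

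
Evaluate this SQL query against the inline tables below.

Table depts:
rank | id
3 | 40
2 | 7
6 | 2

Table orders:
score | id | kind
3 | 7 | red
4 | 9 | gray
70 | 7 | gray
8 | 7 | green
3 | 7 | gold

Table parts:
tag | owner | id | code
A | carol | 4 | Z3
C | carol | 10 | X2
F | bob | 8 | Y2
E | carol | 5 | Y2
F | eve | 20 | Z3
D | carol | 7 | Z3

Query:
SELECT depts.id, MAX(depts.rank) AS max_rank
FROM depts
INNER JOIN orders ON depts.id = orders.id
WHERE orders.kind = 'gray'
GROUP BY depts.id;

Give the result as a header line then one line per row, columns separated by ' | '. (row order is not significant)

After JOIN orders (4 rows):
depts.rank | depts.id | orders.score | orders.id | orders.kind
2 | 7 | 3 | 7 | red
2 | 7 | 70 | 7 | gray
2 | 7 | 8 | 7 | green
2 | 7 | 3 | 7 | gold
After WHERE (1 rows):
depts.rank | depts.id | orders.score | orders.id | orders.kind
2 | 7 | 70 | 7 | gray
After GROUP BY (1 rows):
depts.id | max_rank
7 | 2

== RESULT ==
depts.id | max_rank
7 | 2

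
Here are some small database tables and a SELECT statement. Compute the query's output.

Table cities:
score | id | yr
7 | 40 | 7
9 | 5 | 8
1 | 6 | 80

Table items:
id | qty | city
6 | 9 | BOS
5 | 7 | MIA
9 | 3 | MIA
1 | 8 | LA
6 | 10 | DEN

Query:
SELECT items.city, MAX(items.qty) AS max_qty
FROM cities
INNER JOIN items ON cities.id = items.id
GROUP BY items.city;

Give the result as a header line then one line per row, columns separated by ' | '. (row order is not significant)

After JOIN items (3 rows):
cities.score | cities.id | cities.yr | items.id | items.qty | items.city
9 | 5 | 8 | 5 | 7 | MIA
1 | 6 | 80 | 6 | 9 | BOS
1 | 6 | 80 | 6 | 10 | DEN
After GROUP BY (3 rows):
items.city | max_qty
MIA | 7
BOS | 9
DEN | 10

== RESULT ==
items.city | max_qty
MIA | 7
BOS | 9
DEN | 10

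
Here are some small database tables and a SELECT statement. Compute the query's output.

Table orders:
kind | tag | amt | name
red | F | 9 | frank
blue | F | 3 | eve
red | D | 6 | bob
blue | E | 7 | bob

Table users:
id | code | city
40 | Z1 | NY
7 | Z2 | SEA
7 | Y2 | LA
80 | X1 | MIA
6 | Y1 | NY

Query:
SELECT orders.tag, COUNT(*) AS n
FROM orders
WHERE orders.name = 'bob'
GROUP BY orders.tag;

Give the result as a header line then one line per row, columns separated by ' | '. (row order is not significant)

== RESULT ==
orders.tag | n
D | 1
E | 1

Derivation:
After WHERE (2 rows):
orders.kind | orders.tag | orders.amt | orders.name
red | D | 6 | bob
blue | E | 7 | bob
After GROUP BY (2 rows):
orders.tag | n
D | 1
E | 1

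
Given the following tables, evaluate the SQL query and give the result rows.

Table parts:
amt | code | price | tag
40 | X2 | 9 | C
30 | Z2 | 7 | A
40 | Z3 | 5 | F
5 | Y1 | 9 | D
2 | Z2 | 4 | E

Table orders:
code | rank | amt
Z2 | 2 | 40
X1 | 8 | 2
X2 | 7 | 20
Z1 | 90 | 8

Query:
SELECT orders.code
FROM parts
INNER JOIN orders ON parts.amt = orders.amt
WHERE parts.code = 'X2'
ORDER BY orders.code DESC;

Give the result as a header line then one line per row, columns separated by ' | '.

After JOIN orders (3 rows):
parts.amt | parts.code | parts.price | parts.tag | orders.code | orders.rank | orders.amt
40 | X2 | 9 | C | Z2 | 2 | 40
40 | Z3 | 5 | F | Z2 | 2 | 40
2 | Z2 | 4 | E | X1 | 8 | 2
After WHERE (1 rows):
parts.amt | parts.code | parts.price | parts.tag | orders.code | orders.rank | orders.amt
40 | X2 | 9 | C | Z2 | 2 | 40
After SELECT (1 rows):
orders.code
Z2
After ORDER BY (1 rows):
orders.code
Z2

== RESULT ==
orders.code
Z2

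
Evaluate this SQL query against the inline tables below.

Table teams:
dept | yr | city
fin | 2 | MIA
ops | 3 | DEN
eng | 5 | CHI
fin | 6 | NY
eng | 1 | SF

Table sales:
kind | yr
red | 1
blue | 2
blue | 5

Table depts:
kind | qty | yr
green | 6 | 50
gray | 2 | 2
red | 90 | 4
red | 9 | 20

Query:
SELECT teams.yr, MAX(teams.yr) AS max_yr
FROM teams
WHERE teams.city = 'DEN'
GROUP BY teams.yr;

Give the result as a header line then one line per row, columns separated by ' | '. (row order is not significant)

After WHERE (1 rows):
teams.dept | teams.yr | teams.city
ops | 3 | DEN
After GROUP BY (1 rows):
teams.yr | max_yr
3 | 3

== RESULT ==
teams.yr | max_yr
3 | 3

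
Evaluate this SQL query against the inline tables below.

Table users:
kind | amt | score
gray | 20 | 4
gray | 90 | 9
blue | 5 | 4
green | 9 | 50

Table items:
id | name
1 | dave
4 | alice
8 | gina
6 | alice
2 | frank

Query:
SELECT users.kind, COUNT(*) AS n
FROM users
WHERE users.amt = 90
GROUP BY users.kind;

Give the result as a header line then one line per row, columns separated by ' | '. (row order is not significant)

== RESULT ==
users.kind | n
gray | 1

Derivation:
After WHERE (1 rows):
users.kind | users.amt | users.score
gray | 90 | 9
After GROUP BY (1 rows):
users.kind | n
gray | 1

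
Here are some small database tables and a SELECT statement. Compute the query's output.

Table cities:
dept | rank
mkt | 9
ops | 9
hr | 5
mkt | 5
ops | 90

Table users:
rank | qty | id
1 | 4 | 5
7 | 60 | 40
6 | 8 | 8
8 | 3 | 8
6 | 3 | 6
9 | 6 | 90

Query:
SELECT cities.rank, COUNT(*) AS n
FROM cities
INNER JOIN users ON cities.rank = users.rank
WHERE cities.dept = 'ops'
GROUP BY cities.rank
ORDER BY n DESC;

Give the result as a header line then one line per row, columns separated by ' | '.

After JOIN users (2 rows):
cities.dept | cities.rank | users.rank | users.qty | users.id
mkt | 9 | 9 | 6 | 90
ops | 9 | 9 | 6 | 90
After WHERE (1 rows):
cities.dept | cities.rank | users.rank | users.qty | users.id
ops | 9 | 9 | 6 | 90
After GROUP BY (1 rows):
cities.rank | n
9 | 1
After ORDER BY (1 rows):
cities.rank | n
9 | 1

== RESULT ==
cities.rank | n
9 | 1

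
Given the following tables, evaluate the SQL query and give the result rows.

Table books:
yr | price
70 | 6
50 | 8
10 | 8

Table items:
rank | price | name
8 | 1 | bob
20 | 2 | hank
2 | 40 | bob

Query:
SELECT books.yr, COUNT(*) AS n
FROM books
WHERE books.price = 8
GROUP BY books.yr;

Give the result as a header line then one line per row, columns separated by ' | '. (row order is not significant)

After WHERE (2 rows):
books.yr | books.price
50 | 8
10 | 8
After GROUP BY (2 rows):
books.yr | n
50 | 1
10 | 1

== RESULT ==
books.yr | n
50 | 1
10 | 1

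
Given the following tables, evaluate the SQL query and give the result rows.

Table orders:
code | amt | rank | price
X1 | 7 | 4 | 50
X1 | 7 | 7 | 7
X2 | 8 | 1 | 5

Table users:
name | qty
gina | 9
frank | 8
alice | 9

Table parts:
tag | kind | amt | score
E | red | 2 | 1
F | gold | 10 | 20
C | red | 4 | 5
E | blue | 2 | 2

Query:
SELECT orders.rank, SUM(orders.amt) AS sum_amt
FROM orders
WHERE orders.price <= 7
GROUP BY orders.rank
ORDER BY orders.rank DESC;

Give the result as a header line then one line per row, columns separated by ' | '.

After WHERE (2 rows):
orders.code | orders.amt | orders.rank | orders.price
X1 | 7 | 7 | 7
X2 | 8 | 1 | 5
After GROUP BY (2 rows):
orders.rank | sum_amt
7 | 7
1 | 8
After ORDER BY (2 rows):
orders.rank | sum_amt
7 | 7
1 | 8

== RESULT ==
orders.rank | sum_amt
7 | 7
1 | 8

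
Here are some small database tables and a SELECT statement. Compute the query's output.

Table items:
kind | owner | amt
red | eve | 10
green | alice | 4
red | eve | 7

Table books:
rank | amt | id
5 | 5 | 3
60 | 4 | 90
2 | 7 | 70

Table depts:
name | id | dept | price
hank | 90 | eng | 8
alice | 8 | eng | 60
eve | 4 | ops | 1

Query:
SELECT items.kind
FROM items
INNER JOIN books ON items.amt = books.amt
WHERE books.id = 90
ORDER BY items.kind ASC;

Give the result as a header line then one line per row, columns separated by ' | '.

== RESULT ==
items.kind
green

Derivation:
After JOIN books (2 rows):
items.kind | items.owner | items.amt | books.rank | books.amt | books.id
green | alice | 4 | 60 | 4 | 90
red | eve | 7 | 2 | 7 | 70
After WHERE (1 rows):
items.kind | items.owner | items.amt | books.rank | books.amt | books.id
green | alice | 4 | 60 | 4 | 90
After SELECT (1 rows):
items.kind
green
After ORDER BY (1 rows):
items.kind
green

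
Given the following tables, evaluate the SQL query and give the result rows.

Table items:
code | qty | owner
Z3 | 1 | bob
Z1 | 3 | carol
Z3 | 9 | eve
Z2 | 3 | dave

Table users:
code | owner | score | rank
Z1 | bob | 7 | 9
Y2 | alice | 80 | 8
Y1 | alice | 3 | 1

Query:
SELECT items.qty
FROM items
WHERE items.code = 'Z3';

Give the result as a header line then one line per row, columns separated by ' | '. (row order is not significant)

After WHERE (2 rows):
items.code | items.qty | items.owner
Z3 | 1 | bob
Z3 | 9 | eve
After SELECT (2 rows):
items.qty
1
9

== RESULT ==
items.qty
1
9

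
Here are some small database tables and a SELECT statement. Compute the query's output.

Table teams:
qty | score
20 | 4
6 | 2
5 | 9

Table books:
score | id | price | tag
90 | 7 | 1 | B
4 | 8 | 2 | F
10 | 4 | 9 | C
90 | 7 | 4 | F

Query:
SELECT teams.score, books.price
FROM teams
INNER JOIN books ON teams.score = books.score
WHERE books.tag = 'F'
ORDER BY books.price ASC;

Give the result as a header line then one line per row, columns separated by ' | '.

== RESULT ==
teams.score | books.price
4 | 2

Derivation:
After JOIN books (1 rows):
teams.qty | teams.score | books.score | books.id | books.price | books.tag
20 | 4 | 4 | 8 | 2 | F
After WHERE (1 rows):
teams.qty | teams.score | books.score | books.id | books.price | books.tag
20 | 4 | 4 | 8 | 2 | F
After SELECT (1 rows):
teams.score | books.price
4 | 2
After ORDER BY (1 rows):
teams.score | books.price
4 | 2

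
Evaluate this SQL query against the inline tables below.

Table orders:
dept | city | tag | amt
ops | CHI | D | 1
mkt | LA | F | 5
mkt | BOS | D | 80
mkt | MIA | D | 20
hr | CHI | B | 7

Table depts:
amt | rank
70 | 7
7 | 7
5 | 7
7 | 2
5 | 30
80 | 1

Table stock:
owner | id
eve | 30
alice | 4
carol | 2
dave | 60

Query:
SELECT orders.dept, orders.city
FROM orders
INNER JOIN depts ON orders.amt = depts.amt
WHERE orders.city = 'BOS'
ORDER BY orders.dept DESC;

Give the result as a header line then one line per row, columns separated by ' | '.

After JOIN depts (5 rows):
orders.dept | orders.city | orders.tag | orders.amt | depts.amt | depts.rank
mkt | LA | F | 5 | 5 | 7
mkt | LA | F | 5 | 5 | 30
mkt | BOS | D | 80 | 80 | 1
hr | CHI | B | 7 | 7 | 7
hr | CHI | B | 7 | 7 | 2
After WHERE (1 rows):
orders.dept | orders.city | orders.tag | orders.amt | depts.amt | depts.rank
mkt | BOS | D | 80 | 80 | 1
After SELECT (1 rows):
orders.dept | orders.city
mkt | BOS
After ORDER BY (1 rows):
orders.dept | orders.city
mkt | BOS

== RESULT ==
orders.dept | orders.city
mkt | BOS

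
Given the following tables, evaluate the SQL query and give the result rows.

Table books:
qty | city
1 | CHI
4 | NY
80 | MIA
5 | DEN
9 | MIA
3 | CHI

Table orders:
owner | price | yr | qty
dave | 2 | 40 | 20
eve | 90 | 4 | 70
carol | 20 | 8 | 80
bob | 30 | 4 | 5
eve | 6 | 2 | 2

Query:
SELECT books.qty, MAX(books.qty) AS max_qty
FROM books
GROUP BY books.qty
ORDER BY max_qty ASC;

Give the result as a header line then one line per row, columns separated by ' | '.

After GROUP BY (6 rows):
books.qty | max_qty
1 | 1
4 | 4
80 | 80
5 | 5
9 | 9
3 | 3
After ORDER BY (6 rows):
books.qty | max_qty
1 | 1
3 | 3
4 | 4
5 | 5
9 | 9
80 | 80

== RESULT ==
books.qty | max_qty
1 | 1
3 | 3
4 | 4
5 | 5
9 | 9
80 | 80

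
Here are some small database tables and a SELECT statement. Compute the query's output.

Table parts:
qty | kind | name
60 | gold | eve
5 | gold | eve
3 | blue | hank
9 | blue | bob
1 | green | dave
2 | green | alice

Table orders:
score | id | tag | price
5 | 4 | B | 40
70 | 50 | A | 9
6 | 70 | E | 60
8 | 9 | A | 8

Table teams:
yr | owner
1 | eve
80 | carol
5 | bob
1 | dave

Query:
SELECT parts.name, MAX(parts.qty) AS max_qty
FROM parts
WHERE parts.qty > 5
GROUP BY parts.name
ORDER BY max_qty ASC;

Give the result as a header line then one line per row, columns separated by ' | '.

After WHERE (2 rows):
parts.qty | parts.kind | parts.name
60 | gold | eve
9 | blue | bob
After GROUP BY (2 rows):
parts.name | max_qty
eve | 60
bob | 9
After ORDER BY (2 rows):
parts.name | max_qty
bob | 9
eve | 60

== RESULT ==
parts.name | max_qty
bob | 9
eve | 60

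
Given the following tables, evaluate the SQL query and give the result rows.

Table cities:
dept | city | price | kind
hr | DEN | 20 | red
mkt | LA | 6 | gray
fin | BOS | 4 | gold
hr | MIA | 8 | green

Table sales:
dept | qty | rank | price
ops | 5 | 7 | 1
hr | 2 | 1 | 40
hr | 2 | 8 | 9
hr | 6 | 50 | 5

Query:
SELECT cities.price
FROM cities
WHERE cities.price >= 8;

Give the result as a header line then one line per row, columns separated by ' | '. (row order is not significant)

== RESULT ==
cities.price
20
8

Derivation:
After WHERE (2 rows):
cities.dept | cities.city | cities.price | cities.kind
hr | DEN | 20 | red
hr | MIA | 8 | green
After SELECT (2 rows):
cities.price
20
8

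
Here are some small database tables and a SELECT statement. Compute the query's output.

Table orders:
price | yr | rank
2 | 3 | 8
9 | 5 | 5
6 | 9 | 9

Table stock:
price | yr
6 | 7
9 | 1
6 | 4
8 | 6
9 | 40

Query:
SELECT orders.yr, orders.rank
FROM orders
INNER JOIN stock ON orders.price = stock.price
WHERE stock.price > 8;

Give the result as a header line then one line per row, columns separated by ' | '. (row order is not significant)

== RESULT ==
orders.yr | orders.rank
5 | 5
5 | 5

Derivation:
After JOIN stock (4 rows):
orders.price | orders.yr | orders.rank | stock.price | stock.yr
9 | 5 | 5 | 9 | 1
9 | 5 | 5 | 9 | 40
6 | 9 | 9 | 6 | 7
6 | 9 | 9 | 6 | 4
After WHERE (2 rows):
orders.price | orders.yr | orders.rank | stock.price | stock.yr
9 | 5 | 5 | 9 | 1
9 | 5 | 5 | 9 | 40
After SELECT (2 rows):
orders.yr | orders.rank
5 | 5
5 | 5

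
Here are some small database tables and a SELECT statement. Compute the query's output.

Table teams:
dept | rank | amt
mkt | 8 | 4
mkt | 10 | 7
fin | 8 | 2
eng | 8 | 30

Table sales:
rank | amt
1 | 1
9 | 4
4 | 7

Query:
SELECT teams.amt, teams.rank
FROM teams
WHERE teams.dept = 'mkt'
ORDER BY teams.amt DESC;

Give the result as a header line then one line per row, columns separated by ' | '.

== RESULT ==
teams.amt | teams.rank
7 | 10
4 | 8

Derivation:
After WHERE (2 rows):
teams.dept | teams.rank | teams.amt
mkt | 8 | 4
mkt | 10 | 7
After SELECT (2 rows):
teams.amt | teams.rank
4 | 8
7 | 10
After ORDER BY (2 rows):
teams.amt | teams.rank
7 | 10
4 | 8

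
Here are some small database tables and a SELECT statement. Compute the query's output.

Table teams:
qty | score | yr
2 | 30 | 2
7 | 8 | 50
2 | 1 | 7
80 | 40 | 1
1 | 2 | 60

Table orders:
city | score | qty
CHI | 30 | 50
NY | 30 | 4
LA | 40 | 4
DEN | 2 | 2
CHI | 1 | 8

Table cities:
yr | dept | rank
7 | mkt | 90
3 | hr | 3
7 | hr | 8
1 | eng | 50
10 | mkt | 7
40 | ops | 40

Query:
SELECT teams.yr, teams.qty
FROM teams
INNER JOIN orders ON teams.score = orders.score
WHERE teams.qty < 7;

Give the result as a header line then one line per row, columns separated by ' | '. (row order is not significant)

After JOIN orders (5 rows):
teams.qty | teams.score | teams.yr | orders.city | orders.score | orders.qty
2 | 30 | 2 | CHI | 30 | 50
2 | 30 | 2 | NY | 30 | 4
2 | 1 | 7 | CHI | 1 | 8
80 | 40 | 1 | LA | 40 | 4
1 | 2 | 60 | DEN | 2 | 2
After WHERE (4 rows):
teams.qty | teams.score | teams.yr | orders.city | orders.score | orders.qty
2 | 30 | 2 | CHI | 30 | 50
2 | 30 | 2 | NY | 30 | 4
2 | 1 | 7 | CHI | 1 | 8
1 | 2 | 60 | DEN | 2 | 2
After SELECT (4 rows):
teams.yr | teams.qty
2 | 2
2 | 2
7 | 2
60 | 1

== RESULT ==
teams.yr | teams.qty
2 | 2
2 | 2
7 | 2
60 | 1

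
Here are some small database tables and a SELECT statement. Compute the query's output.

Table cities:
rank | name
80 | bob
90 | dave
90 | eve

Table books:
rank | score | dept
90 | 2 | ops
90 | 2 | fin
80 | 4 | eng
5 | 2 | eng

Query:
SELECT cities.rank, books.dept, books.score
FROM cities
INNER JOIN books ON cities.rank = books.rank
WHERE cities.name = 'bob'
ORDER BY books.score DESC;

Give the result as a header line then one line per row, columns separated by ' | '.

After JOIN books (5 rows):
cities.rank | cities.name | books.rank | books.score | books.dept
80 | bob | 80 | 4 | eng
90 | dave | 90 | 2 | ops
90 | dave | 90 | 2 | fin
90 | eve | 90 | 2 | ops
90 | eve | 90 | 2 | fin
After WHERE (1 rows):
cities.rank | cities.name | books.rank | books.score | books.dept
80 | bob | 80 | 4 | eng
After SELECT (1 rows):
cities.rank | books.dept | books.score
80 | eng | 4
After ORDER BY (1 rows):
cities.rank | books.dept | books.score
80 | eng | 4

== RESULT ==
cities.rank | books.dept | books.score
80 | eng | 4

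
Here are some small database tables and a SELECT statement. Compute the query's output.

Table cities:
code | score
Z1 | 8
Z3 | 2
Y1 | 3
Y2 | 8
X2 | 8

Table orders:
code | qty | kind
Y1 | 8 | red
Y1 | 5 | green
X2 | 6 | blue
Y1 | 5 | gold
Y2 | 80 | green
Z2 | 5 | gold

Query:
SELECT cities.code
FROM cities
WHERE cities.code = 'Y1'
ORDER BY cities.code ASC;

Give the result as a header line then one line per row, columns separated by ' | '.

After WHERE (1 rows):
cities.code | cities.score
Y1 | 3
After SELECT (1 rows):
cities.code
Y1
After ORDER BY (1 rows):
cities.code
Y1

== RESULT ==
cities.code
Y1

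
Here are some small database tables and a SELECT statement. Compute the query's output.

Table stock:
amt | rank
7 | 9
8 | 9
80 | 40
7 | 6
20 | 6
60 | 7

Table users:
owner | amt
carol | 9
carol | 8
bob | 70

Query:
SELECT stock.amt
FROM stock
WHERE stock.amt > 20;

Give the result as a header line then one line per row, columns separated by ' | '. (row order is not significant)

== RESULT ==
stock.amt
80
60

Derivation:
After WHERE (2 rows):
stock.amt | stock.rank
80 | 40
60 | 7
After SELECT (2 rows):
stock.amt
80
60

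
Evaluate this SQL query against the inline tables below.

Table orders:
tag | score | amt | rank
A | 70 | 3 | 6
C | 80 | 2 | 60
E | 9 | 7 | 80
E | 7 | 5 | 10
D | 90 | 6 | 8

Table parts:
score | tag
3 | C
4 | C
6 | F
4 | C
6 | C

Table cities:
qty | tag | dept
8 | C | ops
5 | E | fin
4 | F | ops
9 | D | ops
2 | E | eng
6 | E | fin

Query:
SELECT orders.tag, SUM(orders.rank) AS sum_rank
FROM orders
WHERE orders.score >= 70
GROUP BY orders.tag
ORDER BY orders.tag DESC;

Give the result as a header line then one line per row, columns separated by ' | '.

After WHERE (3 rows):
orders.tag | orders.score | orders.amt | orders.rank
A | 70 | 3 | 6
C | 80 | 2 | 60
D | 90 | 6 | 8
After GROUP BY (3 rows):
orders.tag | sum_rank
A | 6
C | 60
D | 8
After ORDER BY (3 rows):
orders.tag | sum_rank
D | 8
C | 60
A | 6

== RESULT ==
orders.tag | sum_rank
D | 8
C | 60
A | 6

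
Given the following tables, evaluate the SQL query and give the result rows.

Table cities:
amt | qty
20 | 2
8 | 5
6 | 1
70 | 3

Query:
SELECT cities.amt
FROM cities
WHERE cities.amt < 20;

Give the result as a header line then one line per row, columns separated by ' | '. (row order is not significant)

After WHERE (2 rows):
cities.amt | cities.qty
8 | 5
6 | 1
After SELECT (2 rows):
cities.amt
8
6

== RESULT ==
cities.amt
8
6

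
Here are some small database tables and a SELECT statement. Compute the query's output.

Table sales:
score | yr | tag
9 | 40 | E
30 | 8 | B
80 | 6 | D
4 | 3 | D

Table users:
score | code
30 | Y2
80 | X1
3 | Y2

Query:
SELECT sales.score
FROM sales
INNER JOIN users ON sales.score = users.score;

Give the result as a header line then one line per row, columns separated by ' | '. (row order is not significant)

After JOIN users (2 rows):
sales.score | sales.yr | sales.tag | users.score | users.code
30 | 8 | B | 30 | Y2
80 | 6 | D | 80 | X1
After SELECT (2 rows):
sales.score
30
80

== RESULT ==
sales.score
30
80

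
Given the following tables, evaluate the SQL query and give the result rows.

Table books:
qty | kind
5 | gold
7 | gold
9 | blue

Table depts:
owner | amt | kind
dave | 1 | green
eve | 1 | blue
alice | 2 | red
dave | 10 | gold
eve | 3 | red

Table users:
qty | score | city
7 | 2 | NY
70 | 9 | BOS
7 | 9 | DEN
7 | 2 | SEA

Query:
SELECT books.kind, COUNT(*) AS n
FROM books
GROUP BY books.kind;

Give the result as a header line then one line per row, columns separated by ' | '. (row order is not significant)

After GROUP BY (2 rows):
books.kind | n
gold | 2
blue | 1

== RESULT ==
books.kind | n
gold | 2
blue | 1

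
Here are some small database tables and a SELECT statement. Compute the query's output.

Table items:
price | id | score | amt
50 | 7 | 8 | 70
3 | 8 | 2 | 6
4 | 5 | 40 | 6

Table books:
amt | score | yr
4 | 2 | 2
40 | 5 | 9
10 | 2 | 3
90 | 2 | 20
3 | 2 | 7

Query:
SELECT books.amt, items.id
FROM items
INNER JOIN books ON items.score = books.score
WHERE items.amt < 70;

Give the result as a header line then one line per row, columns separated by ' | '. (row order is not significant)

After JOIN books (4 rows):
items.price | items.id | items.score | items.amt | books.amt | books.score | books.yr
3 | 8 | 2 | 6 | 4 | 2 | 2
3 | 8 | 2 | 6 | 10 | 2 | 3
3 | 8 | 2 | 6 | 90 | 2 | 20
3 | 8 | 2 | 6 | 3 | 2 | 7
After WHERE (4 rows):
items.price | items.id | items.score | items.amt | books.amt | books.score | books.yr
3 | 8 | 2 | 6 | 4 | 2 | 2
3 | 8 | 2 | 6 | 10 | 2 | 3
3 | 8 | 2 | 6 | 90 | 2 | 20
3 | 8 | 2 | 6 | 3 | 2 | 7
After SELECT (4 rows):
books.amt | items.id
4 | 8
10 | 8
90 | 8
3 | 8

== RESULT ==
books.amt | items.id
4 | 8
10 | 8
90 | 8
3 | 8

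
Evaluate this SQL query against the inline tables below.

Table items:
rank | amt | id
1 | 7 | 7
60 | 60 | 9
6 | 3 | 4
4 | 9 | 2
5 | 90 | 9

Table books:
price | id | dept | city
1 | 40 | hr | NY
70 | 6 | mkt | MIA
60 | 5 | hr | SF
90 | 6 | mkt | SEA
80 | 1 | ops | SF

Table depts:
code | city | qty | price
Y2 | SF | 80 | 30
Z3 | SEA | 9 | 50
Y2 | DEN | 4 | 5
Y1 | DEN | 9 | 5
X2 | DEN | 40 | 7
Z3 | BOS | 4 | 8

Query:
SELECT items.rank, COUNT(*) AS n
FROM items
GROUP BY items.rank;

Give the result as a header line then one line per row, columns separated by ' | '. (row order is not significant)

After GROUP BY (5 rows):
items.rank | n
1 | 1
60 | 1
6 | 1
4 | 1
5 | 1

== RESULT ==
items.rank | n
1 | 1
60 | 1
6 | 1
4 | 1
5 | 1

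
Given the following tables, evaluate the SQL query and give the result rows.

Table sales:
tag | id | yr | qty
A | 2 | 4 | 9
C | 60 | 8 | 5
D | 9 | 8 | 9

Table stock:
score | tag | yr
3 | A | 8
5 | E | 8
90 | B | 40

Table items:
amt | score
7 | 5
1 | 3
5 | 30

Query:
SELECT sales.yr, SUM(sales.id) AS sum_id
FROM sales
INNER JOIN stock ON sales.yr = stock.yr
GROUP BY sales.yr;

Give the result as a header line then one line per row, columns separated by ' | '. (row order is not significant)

After JOIN stock (4 rows):
sales.tag | sales.id | sales.yr | sales.qty | stock.score | stock.tag | stock.yr
C | 60 | 8 | 5 | 3 | A | 8
C | 60 | 8 | 5 | 5 | E | 8
D | 9 | 8 | 9 | 3 | A | 8
D | 9 | 8 | 9 | 5 | E | 8
After GROUP BY (1 rows):
sales.yr | sum_id
8 | 138

== RESULT ==
sales.yr | sum_id
8 | 138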